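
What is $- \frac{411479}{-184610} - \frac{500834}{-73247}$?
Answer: $\frac{122598567053}{13522128670} \approx 9.0665$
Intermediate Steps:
$- \frac{411479}{-184610} - \frac{500834}{-73247} = \left(-411479\right) \left(- \frac{1}{184610}\right) - - \frac{500834}{73247} = \frac{411479}{184610} + \frac{500834}{73247} = \frac{122598567053}{13522128670}$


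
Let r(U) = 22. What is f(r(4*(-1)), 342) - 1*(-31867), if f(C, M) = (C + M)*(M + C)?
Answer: 164363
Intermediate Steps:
f(C, M) = (C + M)**2 (f(C, M) = (C + M)*(C + M) = (C + M)**2)
f(r(4*(-1)), 342) - 1*(-31867) = (22 + 342)**2 - 1*(-31867) = 364**2 + 31867 = 132496 + 31867 = 164363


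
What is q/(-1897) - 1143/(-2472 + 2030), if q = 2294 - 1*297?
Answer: 1285597/838474 ≈ 1.5333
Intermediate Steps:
q = 1997 (q = 2294 - 297 = 1997)
q/(-1897) - 1143/(-2472 + 2030) = 1997/(-1897) - 1143/(-2472 + 2030) = 1997*(-1/1897) - 1143/(-442) = -1997/1897 - 1143*(-1/442) = -1997/1897 + 1143/442 = 1285597/838474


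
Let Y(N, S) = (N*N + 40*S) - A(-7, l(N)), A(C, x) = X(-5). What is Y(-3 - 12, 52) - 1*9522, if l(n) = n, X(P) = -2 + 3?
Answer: -7218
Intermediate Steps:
X(P) = 1
A(C, x) = 1
Y(N, S) = -1 + N² + 40*S (Y(N, S) = (N*N + 40*S) - 1*1 = (N² + 40*S) - 1 = -1 + N² + 40*S)
Y(-3 - 12, 52) - 1*9522 = (-1 + (-3 - 12)² + 40*52) - 1*9522 = (-1 + (-15)² + 2080) - 9522 = (-1 + 225 + 2080) - 9522 = 2304 - 9522 = -7218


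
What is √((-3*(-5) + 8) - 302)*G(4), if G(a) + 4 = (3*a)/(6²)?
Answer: -11*I*√31 ≈ -61.245*I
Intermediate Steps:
G(a) = -4 + a/12 (G(a) = -4 + (3*a)/(6²) = -4 + (3*a)/36 = -4 + (3*a)*(1/36) = -4 + a/12)
√((-3*(-5) + 8) - 302)*G(4) = √((-3*(-5) + 8) - 302)*(-4 + (1/12)*4) = √((15 + 8) - 302)*(-4 + ⅓) = √(23 - 302)*(-11/3) = √(-279)*(-11/3) = (3*I*√31)*(-11/3) = -11*I*√31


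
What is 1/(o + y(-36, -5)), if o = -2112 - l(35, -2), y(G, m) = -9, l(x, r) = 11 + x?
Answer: -1/2167 ≈ -0.00046147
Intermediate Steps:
o = -2158 (o = -2112 - (11 + 35) = -2112 - 1*46 = -2112 - 46 = -2158)
1/(o + y(-36, -5)) = 1/(-2158 - 9) = 1/(-2167) = -1/2167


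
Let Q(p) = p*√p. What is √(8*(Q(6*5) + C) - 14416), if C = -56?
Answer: 4*√(-929 + 15*√30) ≈ 116.4*I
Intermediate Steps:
Q(p) = p^(3/2)
√(8*(Q(6*5) + C) - 14416) = √(8*((6*5)^(3/2) - 56) - 14416) = √(8*(30^(3/2) - 56) - 14416) = √(8*(30*√30 - 56) - 14416) = √(8*(-56 + 30*√30) - 14416) = √((-448 + 240*√30) - 14416) = √(-14864 + 240*√30)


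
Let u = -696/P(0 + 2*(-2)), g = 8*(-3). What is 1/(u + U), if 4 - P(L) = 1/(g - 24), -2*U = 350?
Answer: -193/67183 ≈ -0.0028728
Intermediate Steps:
g = -24
U = -175 (U = -1/2*350 = -175)
P(L) = 193/48 (P(L) = 4 - 1/(-24 - 24) = 4 - 1/(-48) = 4 - 1*(-1/48) = 4 + 1/48 = 193/48)
u = -33408/193 (u = -696/193/48 = -696*48/193 = -33408/193 ≈ -173.10)
1/(u + U) = 1/(-33408/193 - 175) = 1/(-67183/193) = -193/67183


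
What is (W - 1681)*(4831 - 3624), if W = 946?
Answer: -887145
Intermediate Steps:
(W - 1681)*(4831 - 3624) = (946 - 1681)*(4831 - 3624) = -735*1207 = -887145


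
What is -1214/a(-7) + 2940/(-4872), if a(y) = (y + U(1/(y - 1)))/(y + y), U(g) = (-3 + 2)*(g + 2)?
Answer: -7888629/4118 ≈ -1915.6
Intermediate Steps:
U(g) = -2 - g (U(g) = -(2 + g) = -2 - g)
a(y) = (-2 + y - 1/(-1 + y))/(2*y) (a(y) = (y + (-2 - 1/(y - 1)))/(y + y) = (y + (-2 - 1/(-1 + y)))/((2*y)) = (-2 + y - 1/(-1 + y))*(1/(2*y)) = (-2 + y - 1/(-1 + y))/(2*y))
-1214/a(-7) + 2940/(-4872) = -1214*(-14*(-1 - 7)/(1 + (-7)² - 3*(-7))) + 2940/(-4872) = -1214*112/(1 + 49 + 21) + 2940*(-1/4872) = -1214/((½)*(-⅐)*(-⅛)*71) - 35/58 = -1214/71/112 - 35/58 = -1214*112/71 - 35/58 = -135968/71 - 35/58 = -7888629/4118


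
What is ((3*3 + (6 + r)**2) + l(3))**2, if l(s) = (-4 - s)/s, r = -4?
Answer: 1024/9 ≈ 113.78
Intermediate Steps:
l(s) = (-4 - s)/s
((3*3 + (6 + r)**2) + l(3))**2 = ((3*3 + (6 - 4)**2) + (-4 - 1*3)/3)**2 = ((9 + 2**2) + (-4 - 3)/3)**2 = ((9 + 4) + (1/3)*(-7))**2 = (13 - 7/3)**2 = (32/3)**2 = 1024/9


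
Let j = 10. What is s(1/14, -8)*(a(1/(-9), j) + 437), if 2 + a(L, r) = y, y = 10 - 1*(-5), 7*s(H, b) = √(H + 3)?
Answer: 225*√602/49 ≈ 112.66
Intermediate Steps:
s(H, b) = √(3 + H)/7 (s(H, b) = √(H + 3)/7 = √(3 + H)/7)
y = 15 (y = 10 + 5 = 15)
a(L, r) = 13 (a(L, r) = -2 + 15 = 13)
s(1/14, -8)*(a(1/(-9), j) + 437) = (√(3 + 1/14)/7)*(13 + 437) = (√(3 + 1/14)/7)*450 = (√(43/14)/7)*450 = ((√602/14)/7)*450 = (√602/98)*450 = 225*√602/49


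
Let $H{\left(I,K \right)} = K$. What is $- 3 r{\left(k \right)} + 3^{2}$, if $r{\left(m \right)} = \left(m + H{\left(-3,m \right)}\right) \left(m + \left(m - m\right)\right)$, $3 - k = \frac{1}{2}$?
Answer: $- \frac{57}{2} \approx -28.5$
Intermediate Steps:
$k = \frac{5}{2}$ ($k = 3 - \frac{1}{2} = \frac{5}{2} \approx 2.5$)
$r{\left(m \right)} = 2 m^{2}$ ($r{\left(m \right)} = \left(m + m\right) \left(m + \left(m - m\right)\right) = 2 m \left(m + 0\right) = 2 m m = 2 m^{2}$)
$- 3 r{\left(k \right)} + 3^{2} = - 3 \cdot 2 \left(\frac{5}{2}\right)^{2} + 3^{2} = - 3 \cdot 2 \cdot \frac{25}{4} + 9 = \left(-3\right) \frac{25}{2} + 9 = - \frac{75}{2} + 9 = - \frac{57}{2}$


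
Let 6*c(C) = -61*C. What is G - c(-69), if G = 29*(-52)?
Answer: -4419/2 ≈ -2209.5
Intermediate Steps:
c(C) = -61*C/6 (c(C) = (-61*C)/6 = -61*C/6)
G = -1508
G - c(-69) = -1508 - (-61)*(-69)/6 = -1508 - 1*1403/2 = -1508 - 1403/2 = -4419/2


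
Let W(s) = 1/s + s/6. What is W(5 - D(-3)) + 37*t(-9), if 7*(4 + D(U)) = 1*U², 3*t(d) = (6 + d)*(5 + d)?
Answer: 56479/378 ≈ 149.42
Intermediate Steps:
t(d) = (5 + d)*(6 + d)/3 (t(d) = ((6 + d)*(5 + d))/3 = ((5 + d)*(6 + d))/3 = (5 + d)*(6 + d)/3)
D(U) = -4 + U²/7 (D(U) = -4 + (1*U²)/7 = -4 + U²/7)
W(s) = 1/s + s/6 (W(s) = 1/s + s*(⅙) = 1/s + s/6)
W(5 - D(-3)) + 37*t(-9) = (1/(5 - (-4 + (⅐)*(-3)²)) + (5 - (-4 + (⅐)*(-3)²))/6) + 37*(10 + (⅓)*(-9)² + (11/3)*(-9)) = (1/(5 - (-4 + (⅐)*9)) + (5 - (-4 + (⅐)*9))/6) + 37*(10 + (⅓)*81 - 33) = (1/(5 - (-4 + 9/7)) + (5 - (-4 + 9/7))/6) + 37*(10 + 27 - 33) = (1/(5 - 1*(-19/7)) + (5 - 1*(-19/7))/6) + 37*4 = (1/(5 + 19/7) + (5 + 19/7)/6) + 148 = (1/(54/7) + (⅙)*(54/7)) + 148 = (7/54 + 9/7) + 148 = 535/378 + 148 = 56479/378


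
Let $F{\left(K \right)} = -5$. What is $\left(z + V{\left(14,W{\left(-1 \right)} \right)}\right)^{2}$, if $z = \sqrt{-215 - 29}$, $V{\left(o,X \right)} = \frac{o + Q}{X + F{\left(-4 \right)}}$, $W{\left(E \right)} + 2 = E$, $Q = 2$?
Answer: $4 \left(1 - i \sqrt{61}\right)^{2} \approx -240.0 - 62.482 i$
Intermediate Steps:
$W{\left(E \right)} = -2 + E$
$V{\left(o,X \right)} = \frac{2 + o}{-5 + X}$ ($V{\left(o,X \right)} = \frac{o + 2}{X - 5} = \frac{2 + o}{-5 + X}$)
$z = 2 i \sqrt{61}$ ($z = \sqrt{-244} = 2 i \sqrt{61} \approx 15.62 i$)
$\left(z + V{\left(14,W{\left(-1 \right)} \right)}\right)^{2} = \left(2 i \sqrt{61} + \frac{2 + 14}{-5 - 3}\right)^{2} = \left(2 i \sqrt{61} + \frac{1}{-5 - 3} \cdot 16\right)^{2} = \left(2 i \sqrt{61} + \frac{1}{-8} \cdot 16\right)^{2} = \left(2 i \sqrt{61} - 2\right)^{2} = \left(-2 + 2 i \sqrt{61}\right)^{2}$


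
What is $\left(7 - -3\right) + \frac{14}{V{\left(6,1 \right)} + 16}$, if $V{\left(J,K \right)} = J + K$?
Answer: $\frac{244}{23} \approx 10.609$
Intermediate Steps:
$\left(7 - -3\right) + \frac{14}{V{\left(6,1 \right)} + 16} = \left(7 - -3\right) + \frac{14}{\left(6 + 1\right) + 16} = \left(7 + 3\right) + \frac{14}{7 + 16} = 10 + \frac{14}{23} = \frac{244}{23}$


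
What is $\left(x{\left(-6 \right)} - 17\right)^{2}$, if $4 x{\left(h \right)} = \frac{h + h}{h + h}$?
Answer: $\frac{4489}{16} \approx 280.56$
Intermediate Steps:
$x{\left(h \right)} = \frac{1}{4}$ ($x{\left(h \right)} = \frac{\left(h + h\right) \frac{1}{h + h}}{4} = \frac{2 h \frac{1}{2 h}}{4} = \frac{1}{4} \cdot 1 = \frac{1}{4}$)
$\left(x{\left(-6 \right)} - 17\right)^{2} = \left(\frac{1}{4} - 17\right)^{2} = \left(- \frac{67}{4}\right)^{2} = \frac{4489}{16}$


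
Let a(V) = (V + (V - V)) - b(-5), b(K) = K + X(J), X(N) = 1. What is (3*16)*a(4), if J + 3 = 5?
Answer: 384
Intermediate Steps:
J = 2 (J = -3 + 5 = 2)
b(K) = 1 + K (b(K) = K + 1 = 1 + K)
a(V) = 4 + V (a(V) = (V + (V - V)) - (1 - 5) = (V + 0) - 1*(-4) = V + 4 = 4 + V)
(3*16)*a(4) = (3*16)*(4 + 4) = 48*8 = 384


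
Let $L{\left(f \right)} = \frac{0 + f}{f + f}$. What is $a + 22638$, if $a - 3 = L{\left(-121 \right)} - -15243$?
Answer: $\frac{75769}{2} \approx 37885.0$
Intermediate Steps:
$L{\left(f \right)} = \frac{1}{2}$ ($L{\left(f \right)} = \frac{f}{2 f} = f \frac{1}{2 f} = \frac{1}{2}$)
$a = \frac{30493}{2}$ ($a = 3 + \left(\frac{1}{2} - -15243\right) = 3 + \left(\frac{1}{2} + 15243\right) = 3 + \frac{30487}{2} = \frac{30493}{2} \approx 15247.0$)
$a + 22638 = \frac{30493}{2} + 22638 = \frac{75769}{2}$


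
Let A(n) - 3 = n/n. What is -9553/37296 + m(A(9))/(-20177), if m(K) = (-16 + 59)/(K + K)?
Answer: -192951347/752521392 ≈ -0.25641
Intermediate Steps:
A(n) = 4 (A(n) = 3 + n/n = 3 + 1 = 4)
m(K) = 43/(2*K) (m(K) = 43/((2*K)) = 43*(1/(2*K)) = 43/(2*K))
-9553/37296 + m(A(9))/(-20177) = -9553/37296 + ((43/2)/4)/(-20177) = -9553*1/37296 + ((43/2)*(1/4))*(-1/20177) = -9553/37296 + (43/8)*(-1/20177) = -9553/37296 - 43/161416 = -192951347/752521392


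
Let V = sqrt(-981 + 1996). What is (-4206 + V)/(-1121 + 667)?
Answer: 2103/227 - sqrt(1015)/454 ≈ 9.1941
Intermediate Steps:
V = sqrt(1015) ≈ 31.859
(-4206 + V)/(-1121 + 667) = (-4206 + sqrt(1015))/(-1121 + 667) = (-4206 + sqrt(1015))/(-454) = (-4206 + sqrt(1015))*(-1/454) = 2103/227 - sqrt(1015)/454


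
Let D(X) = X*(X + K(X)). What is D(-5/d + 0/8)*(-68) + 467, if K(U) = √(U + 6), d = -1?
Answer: -1233 - 340*√11 ≈ -2360.7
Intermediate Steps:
K(U) = √(6 + U)
D(X) = X*(X + √(6 + X))
D(-5/d + 0/8)*(-68) + 467 = ((-5/(-1) + 0/8)*((-5/(-1) + 0/8) + √(6 + (-5/(-1) + 0/8))))*(-68) + 467 = ((-5*(-1) + 0*(⅛))*((-5*(-1) + 0*(⅛)) + √(6 + (-5*(-1) + 0*(⅛)))))*(-68) + 467 = ((5 + 0)*((5 + 0) + √(6 + (5 + 0))))*(-68) + 467 = (5*(5 + √(6 + 5)))*(-68) + 467 = (5*(5 + √11))*(-68) + 467 = (25 + 5*√11)*(-68) + 467 = (-1700 - 340*√11) + 467 = -1233 - 340*√11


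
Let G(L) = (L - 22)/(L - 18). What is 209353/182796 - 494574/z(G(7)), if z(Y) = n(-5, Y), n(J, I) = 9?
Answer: -3348306101/60932 ≈ -54952.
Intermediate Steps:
G(L) = (-22 + L)/(-18 + L)
z(Y) = 9
209353/182796 - 494574/z(G(7)) = 209353/182796 - 494574/9 = 209353*(1/182796) - 494574*1/9 = 209353/182796 - 164858/3 = -3348306101/60932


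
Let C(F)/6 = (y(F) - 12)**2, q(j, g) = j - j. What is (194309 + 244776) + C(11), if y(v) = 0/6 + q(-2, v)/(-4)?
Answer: 439949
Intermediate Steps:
q(j, g) = 0
y(v) = 0 (y(v) = 0/6 + 0/(-4) = 0*(1/6) + 0*(-1/4) = 0 + 0 = 0)
C(F) = 864 (C(F) = 6*(0 - 12)**2 = 6*(-12)**2 = 6*144 = 864)
(194309 + 244776) + C(11) = (194309 + 244776) + 864 = 439085 + 864 = 439949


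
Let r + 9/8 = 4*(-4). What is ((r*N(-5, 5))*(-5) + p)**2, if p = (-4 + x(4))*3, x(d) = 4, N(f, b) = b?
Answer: 11730625/64 ≈ 1.8329e+5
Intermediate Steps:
r = -137/8 (r = -9/8 + 4*(-4) = -9/8 - 16 = -137/8 ≈ -17.125)
p = 0 (p = (-4 + 4)*3 = 0*3 = 0)
((r*N(-5, 5))*(-5) + p)**2 = (-137/8*5*(-5) + 0)**2 = (-685/8*(-5) + 0)**2 = (3425/8 + 0)**2 = (3425/8)**2 = 11730625/64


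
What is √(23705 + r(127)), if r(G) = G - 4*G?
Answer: 14*√119 ≈ 152.72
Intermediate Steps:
r(G) = -3*G
√(23705 + r(127)) = √(23705 - 3*127) = √(23705 - 381) = √23324 = 14*√119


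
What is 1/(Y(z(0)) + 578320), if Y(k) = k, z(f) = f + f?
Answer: 1/578320 ≈ 1.7291e-6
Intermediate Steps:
z(f) = 2*f
1/(Y(z(0)) + 578320) = 1/(2*0 + 578320) = 1/(0 + 578320) = 1/578320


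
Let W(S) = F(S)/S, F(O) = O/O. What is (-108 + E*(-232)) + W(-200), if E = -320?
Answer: 14826399/200 ≈ 74132.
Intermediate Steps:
F(O) = 1
W(S) = 1/S
(-108 + E*(-232)) + W(-200) = (-108 - 320*(-232)) + 1/(-200) = (-108 + 74240) - 1/200 = 74132 - 1/200 = 14826399/200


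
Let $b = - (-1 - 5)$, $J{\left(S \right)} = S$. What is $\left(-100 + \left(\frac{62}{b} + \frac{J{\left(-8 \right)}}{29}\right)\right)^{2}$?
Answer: $\frac{61230625}{7569} \approx 8089.7$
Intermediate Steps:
$b = 6$ ($b = \left(-1\right) \left(-6\right) = 6$)
$\left(-100 + \left(\frac{62}{b} + \frac{J{\left(-8 \right)}}{29}\right)\right)^{2} = \left(-100 + \left(\frac{62}{6} - \frac{8}{29}\right)\right)^{2} = \left(-100 + \left(62 \cdot \frac{1}{6} - \frac{8}{29}\right)\right)^{2} = \left(-100 + \left(\frac{31}{3} - \frac{8}{29}\right)\right)^{2} = \left(-100 + \frac{875}{87}\right)^{2} = \left(- \frac{7825}{87}\right)^{2} = \frac{61230625}{7569}$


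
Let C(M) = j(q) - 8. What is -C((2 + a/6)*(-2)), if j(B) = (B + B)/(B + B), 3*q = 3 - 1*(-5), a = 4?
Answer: 7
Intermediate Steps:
q = 8/3 (q = (3 - 1*(-5))/3 = (3 + 5)/3 = (⅓)*8 = 8/3 ≈ 2.6667)
j(B) = 1 (j(B) = (2*B)/((2*B)) = (2*B)*(1/(2*B)) = 1)
C(M) = -7 (C(M) = 1 - 8 = -7)
-C((2 + a/6)*(-2)) = -1*(-7) = 7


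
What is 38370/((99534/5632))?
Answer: 36016640/16589 ≈ 2171.1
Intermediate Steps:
38370/((99534/5632)) = 38370/((99534*(1/5632))) = 38370/(49767/2816) = 38370*(2816/49767) = 36016640/16589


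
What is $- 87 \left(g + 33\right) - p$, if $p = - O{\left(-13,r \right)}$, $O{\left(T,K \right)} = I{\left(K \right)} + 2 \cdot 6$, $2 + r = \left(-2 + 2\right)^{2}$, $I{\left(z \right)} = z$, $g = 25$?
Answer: $-5036$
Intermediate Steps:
$r = -2$ ($r = -2 + \left(-2 + 2\right)^{2} = -2 + 0^{2} = -2 + 0 = -2$)
$O{\left(T,K \right)} = 12 + K$ ($O{\left(T,K \right)} = K + 2 \cdot 6 = K + 12 = 12 + K$)
$p = -10$ ($p = - (12 - 2) = \left(-1\right) 10 = -10$)
$- 87 \left(g + 33\right) - p = - 87 \left(25 + 33\right) - -10 = \left(-87\right) 58 + 10 = -5046 + 10 = -5036$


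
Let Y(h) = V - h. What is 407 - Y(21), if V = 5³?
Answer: 303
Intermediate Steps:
V = 125
Y(h) = 125 - h
407 - Y(21) = 407 - (125 - 1*21) = 407 - (125 - 21) = 407 - 1*104 = 407 - 104 = 303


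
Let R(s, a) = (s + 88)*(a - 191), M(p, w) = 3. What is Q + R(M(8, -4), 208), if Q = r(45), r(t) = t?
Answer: 1592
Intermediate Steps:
Q = 45
R(s, a) = (-191 + a)*(88 + s) (R(s, a) = (88 + s)*(-191 + a) = (-191 + a)*(88 + s))
Q + R(M(8, -4), 208) = 45 + (-16808 - 191*3 + 88*208 + 208*3) = 45 + (-16808 - 573 + 18304 + 624) = 45 + 1547 = 1592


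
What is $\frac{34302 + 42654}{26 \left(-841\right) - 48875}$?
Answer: $- \frac{6996}{6431} \approx -1.0879$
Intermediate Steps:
$\frac{34302 + 42654}{26 \left(-841\right) - 48875} = \frac{76956}{-21866 - 48875} = \frac{76956}{-70741} = 76956 \left(- \frac{1}{70741}\right) = - \frac{6996}{6431}$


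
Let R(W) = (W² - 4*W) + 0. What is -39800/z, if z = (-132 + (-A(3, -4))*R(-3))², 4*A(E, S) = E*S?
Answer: -39800/4761 ≈ -8.3596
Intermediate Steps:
A(E, S) = E*S/4 (A(E, S) = (E*S)/4 = E*S/4)
R(W) = W² - 4*W
z = 4761 (z = (-132 + (-3*(-4)/4)*(-3*(-4 - 3)))² = (-132 + (-1*(-3))*(-3*(-7)))² = (-132 + 3*21)² = (-132 + 63)² = (-69)² = 4761)
-39800/z = -39800/4761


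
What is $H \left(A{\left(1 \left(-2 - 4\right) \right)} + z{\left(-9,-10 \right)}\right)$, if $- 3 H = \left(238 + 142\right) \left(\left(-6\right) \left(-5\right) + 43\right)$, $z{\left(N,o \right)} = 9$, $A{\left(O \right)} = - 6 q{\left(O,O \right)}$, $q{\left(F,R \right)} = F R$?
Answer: $1914060$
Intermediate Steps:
$A{\left(O \right)} = - 6 O^{2}$ ($A{\left(O \right)} = - 6 O O = - 6 O^{2}$)
$H = - \frac{27740}{3}$ ($H = - \frac{\left(238 + 142\right) \left(\left(-6\right) \left(-5\right) + 43\right)}{3} = - \frac{380 \left(30 + 43\right)}{3} = - \frac{380 \cdot 73}{3} = \left(- \frac{1}{3}\right) 27740 = - \frac{27740}{3} \approx -9246.7$)
$H \left(A{\left(1 \left(-2 - 4\right) \right)} + z{\left(-9,-10 \right)}\right) = - \frac{27740 \left(- 6 \left(1 \left(-2 - 4\right)\right)^{2} + 9\right)}{3} = - \frac{27740 \left(- 6 \left(1 \left(-6\right)\right)^{2} + 9\right)}{3} = - \frac{27740 \left(- 6 \left(-6\right)^{2} + 9\right)}{3} = - \frac{27740 \left(\left(-6\right) 36 + 9\right)}{3} = - \frac{27740 \left(-216 + 9\right)}{3} = \left(- \frac{27740}{3}\right) \left(-207\right) = 1914060$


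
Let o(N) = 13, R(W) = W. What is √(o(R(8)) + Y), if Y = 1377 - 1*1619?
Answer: I*√229 ≈ 15.133*I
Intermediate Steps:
Y = -242 (Y = 1377 - 1619 = -242)
√(o(R(8)) + Y) = √(13 - 242) = √(-229) = I*√229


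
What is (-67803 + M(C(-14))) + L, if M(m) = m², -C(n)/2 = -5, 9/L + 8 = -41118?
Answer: -2784353587/41126 ≈ -67703.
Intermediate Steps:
L = -9/41126 (L = 9/(-8 - 41118) = 9/(-41126) = 9*(-1/41126) = -9/41126 ≈ -0.00021884)
C(n) = 10 (C(n) = -2*(-5) = 10)
(-67803 + M(C(-14))) + L = (-67803 + 10²) - 9/41126 = (-67803 + 100) - 9/41126 = -67703 - 9/41126 = -2784353587/41126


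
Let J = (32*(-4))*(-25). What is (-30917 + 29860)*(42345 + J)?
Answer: -48141065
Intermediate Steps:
J = 3200 (J = -128*(-25) = 3200)
(-30917 + 29860)*(42345 + J) = (-30917 + 29860)*(42345 + 3200) = -1057*45545 = -48141065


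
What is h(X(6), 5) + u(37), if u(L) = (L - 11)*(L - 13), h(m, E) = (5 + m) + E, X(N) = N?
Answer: 640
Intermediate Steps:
h(m, E) = 5 + E + m
u(L) = (-13 + L)*(-11 + L) (u(L) = (-11 + L)*(-13 + L) = (-13 + L)*(-11 + L))
h(X(6), 5) + u(37) = (5 + 5 + 6) + (143 + 37² - 24*37) = 16 + (143 + 1369 - 888) = 16 + 624 = 640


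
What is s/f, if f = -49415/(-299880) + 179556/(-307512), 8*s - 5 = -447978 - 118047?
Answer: 3624756647148/21471971 ≈ 1.6881e+5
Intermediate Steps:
s = -141505/2 (s = 5/8 + (-447978 - 118047)/8 = 5/8 + (⅛)*(-566025) = 5/8 - 566025/8 = -141505/2 ≈ -70753.)
f = -107359855/256157496 (f = -49415*(-1/299880) + 179556*(-1/307512) = 9883/59976 - 14963/25626 = -107359855/256157496 ≈ -0.41912)
s/f = -141505/(2*(-107359855/256157496)) = -141505/2*(-256157496/107359855) = 3624756647148/21471971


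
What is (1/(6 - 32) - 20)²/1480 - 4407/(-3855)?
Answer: 363701361/257123360 ≈ 1.4145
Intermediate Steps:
(1/(6 - 32) - 20)²/1480 - 4407/(-3855) = (1/(-26) - 20)²*(1/1480) - 4407*(-1/3855) = (-1/26 - 20)²*(1/1480) + 1469/1285 = (-521/26)²*(1/1480) + 1469/1285 = (271441/676)*(1/1480) + 1469/1285 = 271441/1000480 + 1469/1285 = 363701361/257123360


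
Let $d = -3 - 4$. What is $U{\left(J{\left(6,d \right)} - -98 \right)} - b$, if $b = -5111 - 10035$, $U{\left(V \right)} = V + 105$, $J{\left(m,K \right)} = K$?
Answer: $15342$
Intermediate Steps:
$d = -7$
$U{\left(V \right)} = 105 + V$
$b = -15146$ ($b = -5111 - 10035 = -15146$)
$U{\left(J{\left(6,d \right)} - -98 \right)} - b = \left(105 - -91\right) - -15146 = \left(105 + \left(-7 + 98\right)\right) + 15146 = \left(105 + 91\right) + 15146 = 196 + 15146 = 15342$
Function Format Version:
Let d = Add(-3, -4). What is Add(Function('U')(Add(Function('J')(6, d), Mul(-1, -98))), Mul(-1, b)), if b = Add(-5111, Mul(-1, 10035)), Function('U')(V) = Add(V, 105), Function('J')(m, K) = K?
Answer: 15342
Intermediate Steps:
d = -7
Function('U')(V) = Add(105, V)
b = -15146 (b = Add(-5111, -10035) = -15146)
Add(Function('U')(Add(Function('J')(6, d), Mul(-1, -98))), Mul(-1, b)) = Add(Add(105, Add(-7, Mul(-1, -98))), Mul(-1, -15146)) = Add(Add(105, Add(-7, 98)), 15146) = Add(Add(105, 91), 15146) = Add(196, 15146) = 15342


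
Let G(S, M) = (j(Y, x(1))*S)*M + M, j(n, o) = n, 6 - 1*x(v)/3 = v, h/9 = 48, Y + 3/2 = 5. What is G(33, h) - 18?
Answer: 50310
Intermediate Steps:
Y = 7/2 (Y = -3/2 + 5 = 7/2 ≈ 3.5000)
h = 432 (h = 9*48 = 432)
x(v) = 18 - 3*v
G(S, M) = M + 7*M*S/2 (G(S, M) = (7*S/2)*M + M = 7*M*S/2 + M = M + 7*M*S/2)
G(33, h) - 18 = (½)*432*(2 + 7*33) - 18 = (½)*432*(2 + 231) - 18 = (½)*432*233 - 18 = 50328 - 18 = 50310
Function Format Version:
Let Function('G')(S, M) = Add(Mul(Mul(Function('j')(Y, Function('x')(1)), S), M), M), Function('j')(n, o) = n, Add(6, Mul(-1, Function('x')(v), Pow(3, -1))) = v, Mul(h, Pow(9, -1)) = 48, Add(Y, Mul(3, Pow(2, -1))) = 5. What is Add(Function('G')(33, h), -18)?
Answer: 50310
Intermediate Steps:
Y = Rational(7, 2) (Y = Add(Rational(-3, 2), 5) = Rational(7, 2) ≈ 3.5000)
h = 432 (h = Mul(9, 48) = 432)
Function('x')(v) = Add(18, Mul(-3, v))
Function('G')(S, M) = Add(M, Mul(Rational(7, 2), M, S)) (Function('G')(S, M) = Add(Mul(Mul(Rational(7, 2), S), M), M) = Add(Mul(Rational(7, 2), M, S), M) = Add(M, Mul(Rational(7, 2), M, S)))
Add(Function('G')(33, h), -18) = Add(Mul(Rational(1, 2), 432, Add(2, Mul(7, 33))), -18) = Add(Mul(Rational(1, 2), 432, Add(2, 231)), -18) = Add(Mul(Rational(1, 2), 432, 233), -18) = Add(50328, -18) = 50310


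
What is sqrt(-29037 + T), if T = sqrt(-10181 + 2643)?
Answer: sqrt(-29037 + I*sqrt(7538)) ≈ 0.2548 + 170.4*I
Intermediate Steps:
T = I*sqrt(7538) (T = sqrt(-7538) = I*sqrt(7538) ≈ 86.822*I)
sqrt(-29037 + T) = sqrt(-29037 + I*sqrt(7538))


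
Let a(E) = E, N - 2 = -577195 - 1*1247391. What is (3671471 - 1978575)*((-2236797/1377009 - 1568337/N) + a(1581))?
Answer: 93351251968004560828/34895397073 ≈ 2.6752e+9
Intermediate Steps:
N = -1824584 (N = 2 + (-577195 - 1*1247391) = 2 + (-577195 - 1247391) = 2 - 1824586 = -1824584)
(3671471 - 1978575)*((-2236797/1377009 - 1568337/N) + a(1581)) = (3671471 - 1978575)*((-2236797/1377009 - 1568337/(-1824584)) + 1581) = 1692896*((-2236797*1/1377009 - 1568337*(-1/1824584)) + 1581) = 1692896*((-248533/153001 + 1568337/1824584) + 1581) = 1692896*(-213512205935/279163176584 + 1581) = 1692896*(441143469973369/279163176584) = 93351251968004560828/34895397073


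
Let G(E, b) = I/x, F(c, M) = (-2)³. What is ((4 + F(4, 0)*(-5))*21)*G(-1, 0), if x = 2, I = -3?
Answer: -1386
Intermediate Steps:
F(c, M) = -8
G(E, b) = -3/2
((4 + F(4, 0)*(-5))*21)*G(-1, 0) = ((4 - 8*(-5))*21)*(-3/2) = ((4 + 40)*21)*(-3/2) = (44*21)*(-3/2) = 924*(-3/2) = -1386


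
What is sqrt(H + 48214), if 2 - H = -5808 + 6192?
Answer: 2*sqrt(11958) ≈ 218.71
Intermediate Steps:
H = -382 (H = 2 - (-5808 + 6192) = 2 - 1*384 = 2 - 384 = -382)
sqrt(H + 48214) = sqrt(-382 + 48214) = sqrt(47832) = 2*sqrt(11958)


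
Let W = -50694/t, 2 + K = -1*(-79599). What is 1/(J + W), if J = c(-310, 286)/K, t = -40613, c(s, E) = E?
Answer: 190157233/238041508 ≈ 0.79884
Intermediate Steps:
K = 79597 (K = -2 - 1*(-79599) = -2 + 79599 = 79597)
J = 286/79597 ≈ 0.0035931
W = 2982/2389 (W = -50694/(-40613) = -50694*(-1/40613) = 2982/2389 ≈ 1.2482)
1/(J + W) = 1/(286/79597 + 2982/2389) = 1/(238041508/190157233) = 190157233/238041508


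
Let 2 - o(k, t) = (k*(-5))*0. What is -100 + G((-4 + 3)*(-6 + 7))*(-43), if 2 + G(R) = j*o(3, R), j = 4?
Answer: -358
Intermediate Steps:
o(k, t) = 2 (o(k, t) = 2 - k*(-5)*0 = 2 - (-5*k)*0 = 2 - 1*0 = 2 + 0 = 2)
G(R) = 6 (G(R) = -2 + 4*2 = -2 + 8 = 6)
-100 + G((-4 + 3)*(-6 + 7))*(-43) = -100 + 6*(-43) = -100 - 258 = -358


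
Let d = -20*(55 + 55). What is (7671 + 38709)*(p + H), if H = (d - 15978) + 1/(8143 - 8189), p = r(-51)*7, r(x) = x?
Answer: -19772049090/23 ≈ -8.5965e+8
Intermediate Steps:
d = -2200 (d = -20*110 = -2200)
p = -357 (p = -51*7 = -357)
H = -836189/46 (H = (-2200 - 15978) + 1/(8143 - 8189) = -18178 + 1/(-46) = -18178 - 1/46 = -836189/46 ≈ -18178.)
(7671 + 38709)*(p + H) = (7671 + 38709)*(-357 - 836189/46) = 46380*(-852611/46) = -19772049090/23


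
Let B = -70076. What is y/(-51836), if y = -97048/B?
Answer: -12131/454057442 ≈ -2.6717e-5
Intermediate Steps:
y = 24262/17519 (y = -97048/(-70076) = -97048*(-1/70076) = 24262/17519 ≈ 1.3849)
y/(-51836) = (24262/17519)/(-51836) = (24262/17519)*(-1/51836) = -12131/454057442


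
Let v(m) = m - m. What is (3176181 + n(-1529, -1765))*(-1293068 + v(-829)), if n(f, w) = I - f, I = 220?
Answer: -4109279589240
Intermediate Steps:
v(m) = 0
n(f, w) = 220 - f
(3176181 + n(-1529, -1765))*(-1293068 + v(-829)) = (3176181 + (220 - 1*(-1529)))*(-1293068 + 0) = (3176181 + (220 + 1529))*(-1293068) = (3176181 + 1749)*(-1293068) = 3177930*(-1293068) = -4109279589240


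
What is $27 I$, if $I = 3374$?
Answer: $91098$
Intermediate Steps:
$27 I = 27 \cdot 3374 = 91098$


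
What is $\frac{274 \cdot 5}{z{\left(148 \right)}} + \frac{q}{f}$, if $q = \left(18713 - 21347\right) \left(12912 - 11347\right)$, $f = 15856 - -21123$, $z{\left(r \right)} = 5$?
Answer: $\frac{6010036}{36979} \approx 162.53$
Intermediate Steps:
$f = 36979$ ($f = 15856 + 21123 = 36979$)
$q = -4122210$ ($q = \left(-2634\right) 1565 = -4122210$)
$\frac{274 \cdot 5}{z{\left(148 \right)}} + \frac{q}{f} = \frac{274 \cdot 5}{5} - \frac{4122210}{36979} = 1370 \cdot \frac{1}{5} - \frac{4122210}{36979} = 274 - \frac{4122210}{36979} = \frac{6010036}{36979}$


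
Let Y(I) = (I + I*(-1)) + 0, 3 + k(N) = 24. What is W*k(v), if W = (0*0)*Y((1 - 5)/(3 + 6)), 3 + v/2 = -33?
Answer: 0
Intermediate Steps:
v = -72 (v = -6 + 2*(-33) = -6 - 66 = -72)
k(N) = 21 (k(N) = -3 + 24 = 21)
Y(I) = 0 (Y(I) = (I - I) + 0 = 0 + 0 = 0)
W = 0 (W = (0*0)*0 = 0*0 = 0)
W*k(v) = 0*21 = 0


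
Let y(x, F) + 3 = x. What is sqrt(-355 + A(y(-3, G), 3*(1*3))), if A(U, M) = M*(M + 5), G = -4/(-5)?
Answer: I*sqrt(229) ≈ 15.133*I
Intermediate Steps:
G = 4/5 (G = -4*(-1/5) = 4/5 ≈ 0.80000)
y(x, F) = -3 + x
A(U, M) = M*(5 + M)
sqrt(-355 + A(y(-3, G), 3*(1*3))) = sqrt(-355 + (3*(1*3))*(5 + 3*(1*3))) = sqrt(-355 + (3*3)*(5 + 3*3)) = sqrt(-355 + 9*(5 + 9)) = sqrt(-355 + 9*14) = sqrt(-355 + 126) = sqrt(-229) = I*sqrt(229)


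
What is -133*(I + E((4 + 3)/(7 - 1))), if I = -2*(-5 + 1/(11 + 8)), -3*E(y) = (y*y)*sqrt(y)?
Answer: -1316 + 6517*sqrt(42)/648 ≈ -1250.8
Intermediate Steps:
E(y) = -y**(5/2)/3 (E(y) = -y*y*sqrt(y)/3 = -y**2*sqrt(y)/3 = -y**(5/2)/3)
I = 188/19 (I = -2*(-5 + 1/19) = -2*(-94/19) = 188/19 ≈ 9.8947)
-133*(I + E((4 + 3)/(7 - 1))) = -133*(188/19 - (4 + 3)**(5/2)/(7 - 1)**(5/2)/3) = -133*(188/19 - 49*sqrt(42)/216/3) = -133*(188/19 - 49*sqrt(42)/648) = -1316 + 6517*sqrt(42)/648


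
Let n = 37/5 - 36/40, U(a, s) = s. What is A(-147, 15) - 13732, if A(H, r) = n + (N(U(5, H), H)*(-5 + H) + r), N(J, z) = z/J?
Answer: -27725/2 ≈ -13863.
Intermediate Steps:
n = 13/2 (n = 37*(1/5) - 36*1/40 = 37/5 - 9/10 = 13/2 ≈ 6.5000)
A(H, r) = 3/2 + H + r (A(H, r) = 13/2 + ((H/H)*(-5 + H) + r) = 13/2 + (1*(-5 + H) + r) = 13/2 + ((-5 + H) + r) = 13/2 + (-5 + H + r) = 3/2 + H + r)
A(-147, 15) - 13732 = (3/2 - 147 + 15) - 13732 = -261/2 - 13732 = -27725/2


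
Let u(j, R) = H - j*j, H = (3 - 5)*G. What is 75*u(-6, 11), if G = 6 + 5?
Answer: -4350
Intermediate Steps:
G = 11
H = -22 (H = (3 - 5)*11 = -2*11 = -22)
u(j, R) = -22 - j² (u(j, R) = -22 - j*j = -22 - j²)
75*u(-6, 11) = 75*(-22 - 1*(-6)²) = 75*(-22 - 1*36) = 75*(-22 - 36) = 75*(-58) = -4350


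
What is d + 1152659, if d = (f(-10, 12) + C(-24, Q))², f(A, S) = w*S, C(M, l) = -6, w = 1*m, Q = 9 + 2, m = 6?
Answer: 1157015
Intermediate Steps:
Q = 11
w = 6 (w = 1*6 = 6)
f(A, S) = 6*S
d = 4356 (d = (6*12 - 6)² = (72 - 6)² = 66² = 4356)
d + 1152659 = 4356 + 1152659 = 1157015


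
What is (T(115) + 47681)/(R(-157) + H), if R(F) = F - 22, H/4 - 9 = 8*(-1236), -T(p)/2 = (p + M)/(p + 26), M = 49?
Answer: -6722693/5596995 ≈ -1.2011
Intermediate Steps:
T(p) = -2*(49 + p)/(26 + p) (T(p) = -2*(p + 49)/(p + 26) = -2*(49 + p)/(26 + p))
H = -39516 (H = 36 + 4*(8*(-1236)) = 36 + 4*(-9888) = 36 - 39552 = -39516)
R(F) = -22 + F
(T(115) + 47681)/(R(-157) + H) = (2*(-49 - 1*115)/(26 + 115) + 47681)/((-22 - 157) - 39516) = (2*(-49 - 115)/141 + 47681)/(-179 - 39516) = (2*(1/141)*(-164) + 47681)/(-39695) = (-328/141 + 47681)*(-1/39695) = (6722693/141)*(-1/39695) = -6722693/5596995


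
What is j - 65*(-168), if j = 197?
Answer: 11117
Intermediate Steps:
j - 65*(-168) = 197 - 65*(-168) = 197 + 10920 = 11117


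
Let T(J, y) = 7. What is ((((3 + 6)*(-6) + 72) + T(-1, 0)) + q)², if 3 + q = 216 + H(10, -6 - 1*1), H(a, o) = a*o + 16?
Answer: 33856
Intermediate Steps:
H(a, o) = 16 + a*o
q = 159 (q = -3 + (216 + (16 + 10*(-6 - 1*1))) = -3 + (216 + (16 + 10*(-6 - 1))) = -3 + (216 + (16 + 10*(-7))) = -3 + (216 + (16 - 70)) = -3 + (216 - 54) = -3 + 162 = 159)
((((3 + 6)*(-6) + 72) + T(-1, 0)) + q)² = ((((3 + 6)*(-6) + 72) + 7) + 159)² = (((9*(-6) + 72) + 7) + 159)² = (((-54 + 72) + 7) + 159)² = ((18 + 7) + 159)² = (25 + 159)² = 184² = 33856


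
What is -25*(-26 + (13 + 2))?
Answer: 275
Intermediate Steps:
-25*(-26 + (13 + 2)) = -25*(-26 + 15) = -25*(-11) = 275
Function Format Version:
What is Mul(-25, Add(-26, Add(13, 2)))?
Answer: 275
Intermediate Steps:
Mul(-25, Add(-26, Add(13, 2))) = Mul(-25, Add(-26, 15)) = Mul(-25, -11) = 275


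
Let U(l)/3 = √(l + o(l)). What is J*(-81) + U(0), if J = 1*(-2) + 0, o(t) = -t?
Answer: 162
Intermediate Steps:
U(l) = 0 (U(l) = 3*√(l - l) = 3*√0 = 3*0 = 0)
J = -2 (J = -2 + 0 = -2)
J*(-81) + U(0) = -2*(-81) + 0 = 162 + 0 = 162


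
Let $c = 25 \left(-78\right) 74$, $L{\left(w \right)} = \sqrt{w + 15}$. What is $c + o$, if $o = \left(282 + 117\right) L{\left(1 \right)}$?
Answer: $-142704$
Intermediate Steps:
$L{\left(w \right)} = \sqrt{15 + w}$
$c = -144300$ ($c = \left(-1950\right) 74 = -144300$)
$o = 1596$ ($o = \left(282 + 117\right) \sqrt{15 + 1} = 399 \sqrt{16} = 399 \cdot 4 = 1596$)
$c + o = -144300 + 1596 = -142704$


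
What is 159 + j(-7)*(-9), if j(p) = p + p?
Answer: 285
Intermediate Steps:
j(p) = 2*p
159 + j(-7)*(-9) = 159 + (2*(-7))*(-9) = 159 - 14*(-9) = 159 + 126 = 285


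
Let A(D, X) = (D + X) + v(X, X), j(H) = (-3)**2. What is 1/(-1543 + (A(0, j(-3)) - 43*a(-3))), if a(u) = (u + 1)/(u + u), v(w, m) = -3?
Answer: -3/4654 ≈ -0.00064461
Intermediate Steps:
j(H) = 9
a(u) = (1 + u)/(2*u) (a(u) = (1 + u)/((2*u)) = (1 + u)*(1/(2*u)) = (1 + u)/(2*u))
A(D, X) = -3 + D + X (A(D, X) = (D + X) - 3 = -3 + D + X)
1/(-1543 + (A(0, j(-3)) - 43*a(-3))) = 1/(-1543 + ((-3 + 0 + 9) - 43*(1 - 3)/(2*(-3)))) = 1/(-1543 + (6 - 43*(-1)*(-2)/(2*3))) = 1/(-1543 + (6 - 43*1/3)) = 1/(-1543 + (6 - 43/3)) = 1/(-1543 - 25/3) = 1/(-4654/3) = -3/4654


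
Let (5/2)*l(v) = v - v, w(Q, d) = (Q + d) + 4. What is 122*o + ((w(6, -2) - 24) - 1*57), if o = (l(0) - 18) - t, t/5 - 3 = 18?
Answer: -15079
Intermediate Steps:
w(Q, d) = 4 + Q + d
l(v) = 0 (l(v) = 2*(v - v)/5 = (⅖)*0 = 0)
t = 105 (t = 15 + 5*18 = 15 + 90 = 105)
o = -123 (o = (0 - 18) - 1*105 = -18 - 105 = -123)
122*o + ((w(6, -2) - 24) - 1*57) = 122*(-123) + (((4 + 6 - 2) - 24) - 1*57) = -15006 + ((8 - 24) - 57) = -15006 + (-16 - 57) = -15006 - 73 = -15079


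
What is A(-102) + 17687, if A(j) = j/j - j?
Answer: 17790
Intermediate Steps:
A(j) = 1 - j
A(-102) + 17687 = (1 - 1*(-102)) + 17687 = (1 + 102) + 17687 = 103 + 17687 = 17790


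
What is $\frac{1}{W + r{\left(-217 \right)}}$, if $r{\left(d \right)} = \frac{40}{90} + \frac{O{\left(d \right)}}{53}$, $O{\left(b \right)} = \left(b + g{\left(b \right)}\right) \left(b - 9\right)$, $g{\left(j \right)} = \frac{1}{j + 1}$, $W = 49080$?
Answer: $\frac{5724}{286233113} \approx 1.9998 \cdot 10^{-5}$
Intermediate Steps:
$g{\left(j \right)} = \frac{1}{1 + j}$
$O{\left(b \right)} = \left(-9 + b\right) \left(b + \frac{1}{1 + b}\right)$ ($O{\left(b \right)} = \left(b + \frac{1}{1 + b}\right) \left(b - 9\right) = \left(b + \frac{1}{1 + b}\right) \left(-9 + b\right) = \left(-9 + b\right) \left(b + \frac{1}{1 + b}\right)$)
$r{\left(d \right)} = \frac{4}{9} + \frac{-9 + d + d \left(1 + d\right) \left(-9 + d\right)}{53 \left(1 + d\right)}$ ($r{\left(d \right)} = \frac{40}{90} + \frac{\frac{1}{1 + d} \left(-9 + d + d \left(1 + d\right) \left(-9 + d\right)\right)}{53} = 40 \cdot \frac{1}{90} + \frac{-9 + d + d \left(1 + d\right) \left(-9 + d\right)}{1 + d} \frac{1}{53} = \frac{4}{9} + \frac{-9 + d + d \left(1 + d\right) \left(-9 + d\right)}{53 \left(1 + d\right)}$)
$\frac{1}{W + r{\left(-217 \right)}} = \frac{1}{49080 + \frac{131 + 221 \left(-217\right) + 9 \left(-217\right) \left(1 - 217\right) \left(-9 - 217\right)}{477 \left(1 - 217\right)}} = \frac{1}{49080 + \frac{131 - 47957 + 9 \left(-217\right) \left(-216\right) \left(-226\right)}{477 \left(-216\right)}} = \frac{1}{49080 + \frac{1}{477} \left(- \frac{1}{216}\right) \left(131 - 47957 - 95337648\right)} = \frac{1}{49080 + \frac{1}{477} \left(- \frac{1}{216}\right) \left(-95385474\right)} = \frac{1}{49080 + \frac{5299193}{5724}} = \frac{1}{\frac{286233113}{5724}} = \frac{5724}{286233113}$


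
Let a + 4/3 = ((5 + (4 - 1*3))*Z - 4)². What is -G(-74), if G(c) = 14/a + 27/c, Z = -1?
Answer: 33/148 ≈ 0.22297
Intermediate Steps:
a = 296/3 (a = -4/3 + ((5 + (4 - 1*3))*(-1) - 4)² = -4/3 + ((5 + (4 - 3))*(-1) - 4)² = -4/3 + ((5 + 1)*(-1) - 4)² = -4/3 + (6*(-1) - 4)² = -4/3 + (-6 - 4)² = -4/3 + (-10)² = -4/3 + 100 = 296/3 ≈ 98.667)
G(c) = 21/148 + 27/c (G(c) = 14/(296/3) + 27/c = 14*(3/296) + 27/c = 21/148 + 27/c)
-G(-74) = -(21/148 + 27/(-74)) = -(21/148 + 27*(-1/74)) = -(21/148 - 27/74) = -1*(-33/148) = 33/148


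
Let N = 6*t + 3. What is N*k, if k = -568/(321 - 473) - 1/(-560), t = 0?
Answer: 119337/10640 ≈ 11.216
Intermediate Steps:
k = 39779/10640 (k = -568/(-152) - 1*(-1/560) = -568*(-1/152) + 1/560 = 71/19 + 1/560 = 39779/10640 ≈ 3.7386)
N = 3 (N = 6*0 + 3 = 0 + 3 = 3)
N*k = 3*(39779/10640) = 119337/10640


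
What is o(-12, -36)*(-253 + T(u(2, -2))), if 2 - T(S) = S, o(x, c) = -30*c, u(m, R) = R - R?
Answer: -271080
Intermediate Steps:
u(m, R) = 0
T(S) = 2 - S
o(-12, -36)*(-253 + T(u(2, -2))) = (-30*(-36))*(-253 + (2 - 1*0)) = 1080*(-253 + (2 + 0)) = 1080*(-253 + 2) = 1080*(-251) = -271080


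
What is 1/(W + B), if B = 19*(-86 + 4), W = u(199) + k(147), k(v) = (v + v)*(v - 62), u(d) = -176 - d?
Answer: 1/23057 ≈ 4.3371e-5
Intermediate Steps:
k(v) = 2*v*(-62 + v) (k(v) = (2*v)*(-62 + v) = 2*v*(-62 + v))
W = 24615 (W = (-176 - 1*199) + 2*147*(-62 + 147) = (-176 - 199) + 2*147*85 = -375 + 24990 = 24615)
B = -1558 (B = 19*(-82) = -1558)
1/(W + B) = 1/(24615 - 1558) = 1/23057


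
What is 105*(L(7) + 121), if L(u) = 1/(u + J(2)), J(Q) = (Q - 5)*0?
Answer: 12720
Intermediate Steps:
J(Q) = 0 (J(Q) = (-5 + Q)*0 = 0)
L(u) = 1/u (L(u) = 1/(u + 0) = 1/u)
105*(L(7) + 121) = 105*(1/7 + 121) = 105*(848/7) = 12720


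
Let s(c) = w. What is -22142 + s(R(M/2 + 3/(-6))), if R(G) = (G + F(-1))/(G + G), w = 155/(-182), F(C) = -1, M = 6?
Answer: -4029999/182 ≈ -22143.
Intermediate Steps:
w = -155/182 (w = 155*(-1/182) = -155/182 ≈ -0.85165)
R(G) = (-1 + G)/(2*G) (R(G) = (G - 1)/(G + G) = (-1 + G)/((2*G)) = (-1 + G)*(1/(2*G)) = (-1 + G)/(2*G))
s(c) = -155/182
-22142 + s(R(M/2 + 3/(-6))) = -22142 - 155/182 = -4029999/182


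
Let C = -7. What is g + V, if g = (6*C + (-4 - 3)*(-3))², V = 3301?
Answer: 3742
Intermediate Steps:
g = 441 (g = (6*(-7) + (-4 - 3)*(-3))² = (-42 - 7*(-3))² = (-42 + 21)² = (-21)² = 441)
g + V = 441 + 3301 = 3742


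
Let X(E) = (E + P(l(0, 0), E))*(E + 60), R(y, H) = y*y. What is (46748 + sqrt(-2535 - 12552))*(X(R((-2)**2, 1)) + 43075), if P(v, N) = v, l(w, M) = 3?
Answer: 2081174212 + 44519*I*sqrt(15087) ≈ 2.0812e+9 + 5.4682e+6*I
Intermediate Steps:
R(y, H) = y**2
X(E) = (3 + E)*(60 + E) (X(E) = (E + 3)*(E + 60) = (3 + E)*(60 + E))
(46748 + sqrt(-2535 - 12552))*(X(R((-2)**2, 1)) + 43075) = (46748 + sqrt(-2535 - 12552))*((180 + (((-2)**2)**2)**2 + 63*((-2)**2)**2) + 43075) = (46748 + sqrt(-15087))*((180 + (4**2)**2 + 63*4**2) + 43075) = (46748 + I*sqrt(15087))*((180 + 16**2 + 63*16) + 43075) = (46748 + I*sqrt(15087))*((180 + 256 + 1008) + 43075) = (46748 + I*sqrt(15087))*(1444 + 43075) = (46748 + I*sqrt(15087))*44519 = 2081174212 + 44519*I*sqrt(15087)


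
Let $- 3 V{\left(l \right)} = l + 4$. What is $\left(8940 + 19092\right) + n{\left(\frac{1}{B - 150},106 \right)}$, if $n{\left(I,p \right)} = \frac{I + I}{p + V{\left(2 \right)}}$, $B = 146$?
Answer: $\frac{5830655}{208} \approx 28032.0$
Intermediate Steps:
$V{\left(l \right)} = - \frac{4}{3} - \frac{l}{3}$ ($V{\left(l \right)} = - \frac{l + 4}{3} = - \frac{4 + l}{3} = - \frac{4}{3} - \frac{l}{3}$)
$n{\left(I,p \right)} = \frac{2 I}{-2 + p}$ ($n{\left(I,p \right)} = \frac{I + I}{p - 2} = \frac{2 I}{p - 2} = \frac{2 I}{-2 + p}$)
$\left(8940 + 19092\right) + n{\left(\frac{1}{B - 150},106 \right)} = \left(8940 + 19092\right) + \frac{2}{\left(146 - 150\right) \left(-2 + 106\right)} = 28032 + \frac{2}{\left(-4\right) 104} = 28032 + 2 \left(- \frac{1}{4}\right) \frac{1}{104} = 28032 - \frac{1}{208} = \frac{5830655}{208}$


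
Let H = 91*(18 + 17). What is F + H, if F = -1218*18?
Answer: -18739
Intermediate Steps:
F = -21924
H = 3185 (H = 91*35 = 3185)
F + H = -21924 + 3185 = -18739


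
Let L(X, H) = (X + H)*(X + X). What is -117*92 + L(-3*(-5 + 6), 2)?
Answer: -10758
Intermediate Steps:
L(X, H) = 2*X*(H + X) (L(X, H) = (H + X)*(2*X) = 2*X*(H + X))
-117*92 + L(-3*(-5 + 6), 2) = -117*92 + 2*(-3*(-5 + 6))*(2 - 3*(-5 + 6)) = -10764 + 2*(-3*1)*(2 - 3*1) = -10764 + 2*(-3)*(2 - 3) = -10764 + 2*(-3)*(-1) = -10764 + 6 = -10758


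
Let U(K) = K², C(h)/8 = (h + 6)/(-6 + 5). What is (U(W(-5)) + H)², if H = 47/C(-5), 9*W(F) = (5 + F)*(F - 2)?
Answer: 2209/64 ≈ 34.516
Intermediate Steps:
C(h) = -48 - 8*h (C(h) = 8*((h + 6)/(-6 + 5)) = 8*((6 + h)/(-1)) = 8*((6 + h)*(-1)) = 8*(-6 - h) = -48 - 8*h)
W(F) = (-2 + F)*(5 + F)/9 (W(F) = ((5 + F)*(F - 2))/9 = ((5 + F)*(-2 + F))/9 = ((-2 + F)*(5 + F))/9 = (-2 + F)*(5 + F)/9)
H = -47/8 (H = 47/(-48 - 8*(-5)) = 47/(-48 + 40) = 47/(-8) = 47*(-⅛) = -47/8 ≈ -5.8750)
(U(W(-5)) + H)² = ((-10/9 + (⅓)*(-5) + (⅑)*(-5)²)² - 47/8)² = ((-10/9 - 5/3 + (⅑)*25)² - 47/8)² = ((-10/9 - 5/3 + 25/9)² - 47/8)² = (0² - 47/8)² = (0 - 47/8)² = (-47/8)² = 2209/64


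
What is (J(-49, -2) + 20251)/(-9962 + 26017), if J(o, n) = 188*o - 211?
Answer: 10828/16055 ≈ 0.67443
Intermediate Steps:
J(o, n) = -211 + 188*o
(J(-49, -2) + 20251)/(-9962 + 26017) = ((-211 + 188*(-49)) + 20251)/(-9962 + 26017) = ((-211 - 9212) + 20251)/16055 = (-9423 + 20251)*(1/16055) = 10828*(1/16055) = 10828/16055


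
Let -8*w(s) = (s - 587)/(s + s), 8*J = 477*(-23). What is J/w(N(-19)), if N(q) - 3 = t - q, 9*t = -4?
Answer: -4256748/5089 ≈ -836.46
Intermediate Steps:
t = -4/9 (t = (1/9)*(-4) = -4/9 ≈ -0.44444)
J = -10971/8 (J = (477*(-23))/8 = (1/8)*(-10971) = -10971/8 ≈ -1371.4)
N(q) = 23/9 - q (N(q) = 3 + (-4/9 - q) = 23/9 - q)
w(s) = -(-587 + s)/(16*s) (w(s) = -(s - 587)/(8*(s + s)) = -(-587 + s)/(8*(2*s)) = -(-587 + s)*1/(2*s)/8 = -(-587 + s)/(16*s))
J/w(N(-19)) = -10971*16*(23/9 - 1*(-19))/(587 - (23/9 - 1*(-19)))/8 = -10971*16*(23/9 + 19)/(587 - (23/9 + 19))/8 = -10971*3104/(9*(587 - 1*194/9))/8 = -10971*3104/(9*(587 - 194/9))/8 = -10971/(8*((1/16)*(9/194)*(5089/9))) = -10971/(8*5089/3104) = -10971/8*3104/5089 = -4256748/5089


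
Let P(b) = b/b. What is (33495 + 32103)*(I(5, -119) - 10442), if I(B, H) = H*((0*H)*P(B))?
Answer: -684974316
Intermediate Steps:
P(b) = 1
I(B, H) = 0 (I(B, H) = H*((0*H)*1) = H*(0*1) = H*0 = 0)
(33495 + 32103)*(I(5, -119) - 10442) = (33495 + 32103)*(0 - 10442) = 65598*(-10442) = -684974316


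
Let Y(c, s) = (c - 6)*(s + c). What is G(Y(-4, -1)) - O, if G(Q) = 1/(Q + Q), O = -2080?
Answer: 208001/100 ≈ 2080.0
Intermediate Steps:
Y(c, s) = (-6 + c)*(c + s)
G(Q) = 1/(2*Q)
G(Y(-4, -1)) - O = 1/(2*((-4)**2 - 6*(-4) - 6*(-1) - 4*(-1))) - 1*(-2080) = 1/(2*(16 + 24 + 6 + 4)) + 2080 = (1/2)/50 + 2080 = (1/2)*(1/50) + 2080 = 1/100 + 2080 = 208001/100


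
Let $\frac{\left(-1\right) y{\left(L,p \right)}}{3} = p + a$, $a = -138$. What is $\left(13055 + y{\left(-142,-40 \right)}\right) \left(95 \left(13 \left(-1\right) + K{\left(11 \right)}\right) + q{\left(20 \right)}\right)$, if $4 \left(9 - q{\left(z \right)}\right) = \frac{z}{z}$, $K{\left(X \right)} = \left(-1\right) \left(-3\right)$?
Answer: $- \frac{51162585}{4} \approx -1.2791 \cdot 10^{7}$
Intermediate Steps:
$K{\left(X \right)} = 3$
$q{\left(z \right)} = \frac{35}{4}$ ($q{\left(z \right)} = 9 - \frac{z \frac{1}{z}}{4} = 9 - \frac{1}{4} = \frac{35}{4}$)
$y{\left(L,p \right)} = 414 - 3 p$ ($y{\left(L,p \right)} = - 3 \left(p - 138\right) = - 3 \left(-138 + p\right) = 414 - 3 p$)
$\left(13055 + y{\left(-142,-40 \right)}\right) \left(95 \left(13 \left(-1\right) + K{\left(11 \right)}\right) + q{\left(20 \right)}\right) = \left(13055 + \left(414 - -120\right)\right) \left(95 \left(13 \left(-1\right) + 3\right) + \frac{35}{4}\right) = \left(13055 + \left(414 + 120\right)\right) \left(95 \left(-13 + 3\right) + \frac{35}{4}\right) = \left(13055 + 534\right) \left(95 \left(-10\right) + \frac{35}{4}\right) = 13589 \left(-950 + \frac{35}{4}\right) = 13589 \left(- \frac{3765}{4}\right) = - \frac{51162585}{4}$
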